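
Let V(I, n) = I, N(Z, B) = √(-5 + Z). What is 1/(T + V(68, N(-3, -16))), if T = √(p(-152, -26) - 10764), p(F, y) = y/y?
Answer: 68/15387 - I*√10763/15387 ≈ 0.0044193 - 0.0067424*I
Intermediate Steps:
p(F, y) = 1
T = I*√10763 (T = √(1 - 10764) = √(-10763) = I*√10763 ≈ 103.74*I)
1/(T + V(68, N(-3, -16))) = 1/(I*√10763 + 68) = 1/(68 + I*√10763)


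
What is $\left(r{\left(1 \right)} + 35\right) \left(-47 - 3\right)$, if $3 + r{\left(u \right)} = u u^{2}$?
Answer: $-1650$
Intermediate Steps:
$r{\left(u \right)} = -3 + u^{3}$ ($r{\left(u \right)} = -3 + u u^{2} = -3 + u^{3}$)
$\left(r{\left(1 \right)} + 35\right) \left(-47 - 3\right) = \left(\left(-3 + 1^{3}\right) + 35\right) \left(-47 - 3\right) = \left(\left(-3 + 1\right) + 35\right) \left(-47 - 3\right) = \left(-2 + 35\right) \left(-50\right) = 33 \left(-50\right) = -1650$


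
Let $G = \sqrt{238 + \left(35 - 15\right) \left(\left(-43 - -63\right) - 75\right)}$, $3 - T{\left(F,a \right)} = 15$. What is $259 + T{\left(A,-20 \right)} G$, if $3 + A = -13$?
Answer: $259 - 12 i \sqrt{862} \approx 259.0 - 352.32 i$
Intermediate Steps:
$A = -16$ ($A = -3 - 13 = -16$)
$T{\left(F,a \right)} = -12$ ($T{\left(F,a \right)} = 3 - 15 = -12$)
$G = i \sqrt{862}$ ($G = \sqrt{238 + 20 \left(\left(-43 + 63\right) - 75\right)} = \sqrt{238 + 20 \left(20 - 75\right)} = \sqrt{238 + 20 \left(-55\right)} = \sqrt{238 - 1100} = \sqrt{-862} = i \sqrt{862} \approx 29.36 i$)
$259 + T{\left(A,-20 \right)} G = 259 - 12 i \sqrt{862}$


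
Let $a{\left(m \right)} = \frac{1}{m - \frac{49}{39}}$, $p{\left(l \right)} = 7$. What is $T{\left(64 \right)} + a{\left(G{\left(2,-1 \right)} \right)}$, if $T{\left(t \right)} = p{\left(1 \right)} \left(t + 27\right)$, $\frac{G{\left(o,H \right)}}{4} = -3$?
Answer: $\frac{329290}{517} \approx 636.92$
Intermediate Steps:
$G{\left(o,H \right)} = -12$ ($G{\left(o,H \right)} = 4 \left(-3\right) = -12$)
$T{\left(t \right)} = 189 + 7 t$ ($T{\left(t \right)} = 7 \left(t + 27\right) = 7 \left(27 + t\right) = 189 + 7 t$)
$a{\left(m \right)} = \frac{1}{- \frac{49}{39} + m}$ ($a{\left(m \right)} = \frac{1}{m - \frac{49}{39}} = \frac{1}{- \frac{49}{39} + m}$)
$T{\left(64 \right)} + a{\left(G{\left(2,-1 \right)} \right)} = \left(189 + 7 \cdot 64\right) + \frac{39}{-49 + 39 \left(-12\right)} = \left(189 + 448\right) + \frac{39}{-49 - 468} = 637 + \frac{39}{-517} = 637 + 39 \left(- \frac{1}{517}\right) = 637 - \frac{39}{517} = \frac{329290}{517}$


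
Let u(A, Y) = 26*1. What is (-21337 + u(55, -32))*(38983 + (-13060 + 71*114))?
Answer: -724936287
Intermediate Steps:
u(A, Y) = 26
(-21337 + u(55, -32))*(38983 + (-13060 + 71*114)) = (-21337 + 26)*(38983 + (-13060 + 71*114)) = -21311*(38983 + (-13060 + 8094)) = -21311*(38983 - 4966) = -21311*34017 = -724936287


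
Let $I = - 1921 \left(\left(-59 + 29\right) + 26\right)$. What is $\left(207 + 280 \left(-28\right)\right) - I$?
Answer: $-15317$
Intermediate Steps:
$I = 7684$ ($I = - 1921 \left(-30 + 26\right) = \left(-1921\right) \left(-4\right) = 7684$)
$\left(207 + 280 \left(-28\right)\right) - I = \left(207 + 280 \left(-28\right)\right) - 7684 = \left(207 - 7840\right) - 7684 = -7633 - 7684 = -15317$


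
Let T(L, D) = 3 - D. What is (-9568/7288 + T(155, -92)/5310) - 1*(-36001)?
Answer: 34829066639/967482 ≈ 36000.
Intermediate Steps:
(-9568/7288 + T(155, -92)/5310) - 1*(-36001) = (-9568/7288 + (3 - 1*(-92))/5310) - 1*(-36001) = (-9568*1/7288 + (3 + 92)*(1/5310)) + 36001 = (-1196/911 + 95*(1/5310)) + 36001 = (-1196/911 + 19/1062) + 36001 = -1252843/967482 + 36001 = 34829066639/967482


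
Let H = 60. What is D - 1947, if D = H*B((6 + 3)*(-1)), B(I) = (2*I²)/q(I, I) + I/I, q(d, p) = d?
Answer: -2967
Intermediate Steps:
B(I) = 1 + 2*I (B(I) = (2*I²)/I + I/I = 2*I + 1 = 1 + 2*I)
D = -1020 (D = 60*(1 + 2*((6 + 3)*(-1))) = 60*(1 + 2*(9*(-1))) = 60*(1 + 2*(-9)) = 60*(1 - 18) = 60*(-17) = -1020)
D - 1947 = -1020 - 1947 = -2967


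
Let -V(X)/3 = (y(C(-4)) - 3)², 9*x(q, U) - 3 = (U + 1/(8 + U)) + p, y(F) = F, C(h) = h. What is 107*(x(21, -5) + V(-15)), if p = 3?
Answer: -424255/27 ≈ -15713.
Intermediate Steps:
x(q, U) = ⅔ + U/9 + 1/(9*(8 + U)) (x(q, U) = ⅓ + ((U + 1/(8 + U)) + 3)/9 = ⅓ + (3 + U + 1/(8 + U))/9 = ⅓ + (⅓ + U/9 + 1/(9*(8 + U))) = ⅔ + U/9 + 1/(9*(8 + U)))
V(X) = -147 (V(X) = -3*(-4 - 3)² = -3*(-7)² = -3*49 = -147)
107*(x(21, -5) + V(-15)) = 107*((49 + (-5)² + 14*(-5))/(9*(8 - 5)) - 147) = 107*((⅑)*(49 + 25 - 70)/3 - 147) = 107*((⅑)*(⅓)*4 - 147) = 107*(4/27 - 147) = 107*(-3965/27) = -424255/27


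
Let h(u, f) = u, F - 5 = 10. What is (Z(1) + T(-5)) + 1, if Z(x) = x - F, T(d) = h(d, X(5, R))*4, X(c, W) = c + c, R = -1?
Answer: -33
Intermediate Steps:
F = 15 (F = 5 + 10 = 15)
X(c, W) = 2*c
T(d) = 4*d (T(d) = d*4 = 4*d)
Z(x) = -15 + x (Z(x) = x - 1*15 = x - 15 = -15 + x)
(Z(1) + T(-5)) + 1 = ((-15 + 1) + 4*(-5)) + 1 = (-14 - 20) + 1 = -34 + 1 = -33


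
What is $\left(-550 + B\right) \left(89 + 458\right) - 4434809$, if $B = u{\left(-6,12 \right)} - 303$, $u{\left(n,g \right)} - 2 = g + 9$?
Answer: $-4888819$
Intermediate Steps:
$u{\left(n,g \right)} = 11 + g$ ($u{\left(n,g \right)} = 2 + \left(g + 9\right) = 2 + \left(9 + g\right) = 11 + g$)
$B = -280$ ($B = \left(11 + 12\right) - 303 = 23 - 303 = -280$)
$\left(-550 + B\right) \left(89 + 458\right) - 4434809 = \left(-550 - 280\right) \left(89 + 458\right) - 4434809 = \left(-830\right) 547 - 4434809 = -454010 - 4434809 = -4888819$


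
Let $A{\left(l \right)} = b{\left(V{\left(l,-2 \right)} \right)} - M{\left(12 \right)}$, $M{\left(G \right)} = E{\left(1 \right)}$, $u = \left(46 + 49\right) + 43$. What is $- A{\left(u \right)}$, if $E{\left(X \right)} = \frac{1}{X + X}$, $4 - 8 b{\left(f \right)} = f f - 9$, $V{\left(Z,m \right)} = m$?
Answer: $- \frac{5}{8} \approx -0.625$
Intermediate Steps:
$u = 138$ ($u = 95 + 43 = 138$)
$b{\left(f \right)} = \frac{13}{8} - \frac{f^{2}}{8}$ ($b{\left(f \right)} = \frac{1}{2} - \frac{f f - 9}{8} = \frac{1}{2} - \frac{f^{2} - 9}{8} = \frac{1}{2} - \frac{-9 + f^{2}}{8} = \frac{1}{2} - \left(- \frac{9}{8} + \frac{f^{2}}{8}\right) = \frac{13}{8} - \frac{f^{2}}{8}$)
$E{\left(X \right)} = \frac{1}{2 X}$
$M{\left(G \right)} = \frac{1}{2}$ ($M{\left(G \right)} = \frac{1}{2 \cdot 1} = \frac{1}{2} \cdot 1 = \frac{1}{2}$)
$A{\left(l \right)} = \frac{5}{8}$ ($A{\left(l \right)} = \left(\frac{13}{8} - \frac{\left(-2\right)^{2}}{8}\right) - \frac{1}{2} = \left(\frac{13}{8} - \frac{1}{2}\right) - \frac{1}{2} = \frac{9}{8} - \frac{1}{2} = \frac{5}{8}$)
$- A{\left(u \right)} = \left(-1\right) \frac{5}{8} = - \frac{5}{8}$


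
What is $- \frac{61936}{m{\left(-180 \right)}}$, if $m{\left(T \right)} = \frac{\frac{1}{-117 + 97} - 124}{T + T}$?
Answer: $- \frac{148646400}{827} \approx -1.7974 \cdot 10^{5}$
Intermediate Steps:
$m{\left(T \right)} = - \frac{2481}{40 T}$ ($m{\left(T \right)} = \frac{\frac{1}{-20} - 124}{2 T} = \left(- \frac{1}{20} - 124\right) \frac{1}{2 T} = - \frac{2481 \frac{1}{2 T}}{20} = - \frac{2481}{40 T}$)
$- \frac{61936}{m{\left(-180 \right)}} = - \frac{61936}{\left(- \frac{2481}{40}\right) \frac{1}{-180}} = - \frac{61936}{\left(- \frac{2481}{40}\right) \left(- \frac{1}{180}\right)} = - \frac{61936}{\frac{827}{2400}} = \left(-61936\right) \frac{2400}{827} = - \frac{148646400}{827}$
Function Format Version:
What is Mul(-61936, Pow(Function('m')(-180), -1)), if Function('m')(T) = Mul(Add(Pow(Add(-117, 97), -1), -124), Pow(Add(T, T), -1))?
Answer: Rational(-148646400, 827) ≈ -1.7974e+5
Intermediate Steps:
Function('m')(T) = Mul(Rational(-2481, 40), Pow(T, -1)) (Function('m')(T) = Mul(Add(Pow(-20, -1), -124), Pow(Mul(2, T), -1)) = Mul(Add(Rational(-1, 20), -124), Mul(Rational(1, 2), Pow(T, -1))) = Mul(Rational(-2481, 20), Mul(Rational(1, 2), Pow(T, -1))) = Mul(Rational(-2481, 40), Pow(T, -1)))
Mul(-61936, Pow(Function('m')(-180), -1)) = Mul(-61936, Pow(Mul(Rational(-2481, 40), Pow(-180, -1)), -1)) = Mul(-61936, Pow(Mul(Rational(-2481, 40), Rational(-1, 180)), -1)) = Mul(-61936, Pow(Rational(827, 2400), -1)) = Mul(-61936, Rational(2400, 827)) = Rational(-148646400, 827)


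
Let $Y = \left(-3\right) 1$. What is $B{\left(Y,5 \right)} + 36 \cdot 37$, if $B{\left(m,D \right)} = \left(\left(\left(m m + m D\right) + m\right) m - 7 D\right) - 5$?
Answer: $1319$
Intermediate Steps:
$Y = -3$
$B{\left(m,D \right)} = -5 - 7 D + m \left(m + m^{2} + D m\right)$ ($B{\left(m,D \right)} = \left(\left(\left(m^{2} + D m\right) + m\right) m - 7 D\right) - 5 = \left(\left(m + m^{2} + D m\right) m - 7 D\right) - 5 = \left(m \left(m + m^{2} + D m\right) - 7 D\right) - 5 = \left(- 7 D + m \left(m + m^{2} + D m\right)\right) - 5 = -5 - 7 D + m \left(m + m^{2} + D m\right)$)
$B{\left(Y,5 \right)} + 36 \cdot 37 = \left(-5 + \left(-3\right)^{2} + \left(-3\right)^{3} - 35 + 5 \left(-3\right)^{2}\right) + 36 \cdot 37 = \left(-5 + 9 - 27 - 35 + 5 \cdot 9\right) + 1332 = \left(-5 + 9 - 27 - 35 + 45\right) + 1332 = -13 + 1332 = 1319$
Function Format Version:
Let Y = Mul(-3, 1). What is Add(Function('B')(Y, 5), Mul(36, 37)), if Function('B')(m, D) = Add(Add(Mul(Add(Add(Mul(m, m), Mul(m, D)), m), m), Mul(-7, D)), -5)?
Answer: 1319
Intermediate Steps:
Y = -3
Function('B')(m, D) = Add(-5, Mul(-7, D), Mul(m, Add(m, Pow(m, 2), Mul(D, m)))) (Function('B')(m, D) = Add(Add(Mul(Add(Add(Pow(m, 2), Mul(D, m)), m), m), Mul(-7, D)), -5) = Add(Add(Mul(Add(m, Pow(m, 2), Mul(D, m)), m), Mul(-7, D)), -5) = Add(Add(Mul(m, Add(m, Pow(m, 2), Mul(D, m))), Mul(-7, D)), -5) = Add(Add(Mul(-7, D), Mul(m, Add(m, Pow(m, 2), Mul(D, m)))), -5) = Add(-5, Mul(-7, D), Mul(m, Add(m, Pow(m, 2), Mul(D, m)))))
Add(Function('B')(Y, 5), Mul(36, 37)) = Add(Add(-5, Pow(-3, 2), Pow(-3, 3), Mul(-7, 5), Mul(5, Pow(-3, 2))), Mul(36, 37)) = Add(Add(-5, 9, -27, -35, Mul(5, 9)), 1332) = Add(Add(-5, 9, -27, -35, 45), 1332) = Add(-13, 1332) = 1319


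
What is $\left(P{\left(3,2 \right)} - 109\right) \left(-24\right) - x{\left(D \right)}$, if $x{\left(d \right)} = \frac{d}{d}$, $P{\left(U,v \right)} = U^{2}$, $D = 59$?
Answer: $2399$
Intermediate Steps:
$x{\left(d \right)} = 1$
$\left(P{\left(3,2 \right)} - 109\right) \left(-24\right) - x{\left(D \right)} = \left(3^{2} - 109\right) \left(-24\right) - 1 = \left(9 - 109\right) \left(-24\right) - 1 = \left(-100\right) \left(-24\right) - 1 = 2400 - 1 = 2399$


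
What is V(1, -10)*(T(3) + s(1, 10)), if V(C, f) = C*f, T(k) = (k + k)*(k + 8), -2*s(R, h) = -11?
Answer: -715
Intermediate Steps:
s(R, h) = 11/2 (s(R, h) = -½*(-11) = 11/2)
T(k) = 2*k*(8 + k) (T(k) = (2*k)*(8 + k) = 2*k*(8 + k))
V(1, -10)*(T(3) + s(1, 10)) = (1*(-10))*(2*3*(8 + 3) + 11/2) = -10*(2*3*11 + 11/2) = -10*(66 + 11/2) = -10*143/2 = -715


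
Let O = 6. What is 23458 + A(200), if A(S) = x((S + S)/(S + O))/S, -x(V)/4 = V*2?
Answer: 2416166/103 ≈ 23458.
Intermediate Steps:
x(V) = -8*V (x(V) = -4*V*2 = -8*V)
A(S) = -16/(6 + S) (A(S) = (-8*(S + S)/(S + 6))/S = (-8*2*S/(6 + S))/S = (-16*S/(6 + S))/S = -16/(6 + S))
23458 + A(200) = 23458 - 16/(6 + 200) = 23458 - 16/206 = 23458 - 16*1/206 = 23458 - 8/103 = 2416166/103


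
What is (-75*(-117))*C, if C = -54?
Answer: -473850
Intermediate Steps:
(-75*(-117))*C = -75*(-117)*(-54) = 8775*(-54) = -473850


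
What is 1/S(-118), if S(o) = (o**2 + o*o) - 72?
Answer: 1/27776 ≈ 3.6002e-5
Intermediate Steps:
S(o) = -72 + 2*o**2 (S(o) = (o**2 + o**2) - 72 = 2*o**2 - 72 = -72 + 2*o**2)
1/S(-118) = 1/(-72 + 2*(-118)**2) = 1/(-72 + 2*13924) = 1/(-72 + 27848) = 1/27776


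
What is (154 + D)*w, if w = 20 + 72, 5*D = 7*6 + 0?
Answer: 74704/5 ≈ 14941.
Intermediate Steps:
D = 42/5 (D = (7*6 + 0)/5 = (42 + 0)/5 = (⅕)*42 = 42/5 ≈ 8.4000)
w = 92
(154 + D)*w = (154 + 42/5)*92 = (812/5)*92 = 74704/5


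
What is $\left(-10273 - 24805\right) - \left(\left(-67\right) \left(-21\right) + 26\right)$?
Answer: $-36511$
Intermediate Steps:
$\left(-10273 - 24805\right) - \left(\left(-67\right) \left(-21\right) + 26\right) = \left(-10273 - 24805\right) - \left(1407 + 26\right) = -35078 - 1433 = -36511$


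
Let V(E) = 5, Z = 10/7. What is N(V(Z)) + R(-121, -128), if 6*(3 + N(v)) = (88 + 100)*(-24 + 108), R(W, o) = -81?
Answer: 2548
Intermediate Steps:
Z = 10/7 (Z = 10*(⅐) = 10/7 ≈ 1.4286)
N(v) = 2629 (N(v) = -3 + ((88 + 100)*(-24 + 108))/6 = -3 + (188*84)/6 = -3 + (⅙)*15792 = -3 + 2632 = 2629)
N(V(Z)) + R(-121, -128) = 2629 - 81 = 2548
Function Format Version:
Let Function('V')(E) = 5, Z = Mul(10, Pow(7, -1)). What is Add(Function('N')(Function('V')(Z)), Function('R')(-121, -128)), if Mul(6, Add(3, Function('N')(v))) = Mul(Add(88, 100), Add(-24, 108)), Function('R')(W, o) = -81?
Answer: 2548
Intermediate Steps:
Z = Rational(10, 7) (Z = Mul(10, Rational(1, 7)) = Rational(10, 7) ≈ 1.4286)
Function('N')(v) = 2629 (Function('N')(v) = Add(-3, Mul(Rational(1, 6), Mul(Add(88, 100), Add(-24, 108)))) = Add(-3, Mul(Rational(1, 6), Mul(188, 84))) = Add(-3, Mul(Rational(1, 6), 15792)) = Add(-3, 2632) = 2629)
Add(Function('N')(Function('V')(Z)), Function('R')(-121, -128)) = Add(2629, -81) = 2548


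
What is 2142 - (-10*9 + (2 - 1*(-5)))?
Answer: 2225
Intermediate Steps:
2142 - (-10*9 + (2 - 1*(-5))) = 2142 - (-90 + (2 + 5)) = 2142 - (-90 + 7) = 2142 - 1*(-83) = 2142 + 83 = 2225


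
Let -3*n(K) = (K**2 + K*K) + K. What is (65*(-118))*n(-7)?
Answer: 697970/3 ≈ 2.3266e+5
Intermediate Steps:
n(K) = -2*K**2/3 - K/3 (n(K) = -((K**2 + K*K) + K)/3 = -((K**2 + K**2) + K)/3 = -(2*K**2 + K)/3 = -(K + 2*K**2)/3 = -2*K**2/3 - K/3)
(65*(-118))*n(-7) = (65*(-118))*(-1/3*(-7)*(1 + 2*(-7))) = -(-7670)*(-7)*(1 - 14)/3 = -(-7670)*(-7)*(-13)/3 = -7670*(-91/3) = 697970/3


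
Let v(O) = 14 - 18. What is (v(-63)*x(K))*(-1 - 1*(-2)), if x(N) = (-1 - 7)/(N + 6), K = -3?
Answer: 32/3 ≈ 10.667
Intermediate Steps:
x(N) = -8/(6 + N)
v(O) = -4
(v(-63)*x(K))*(-1 - 1*(-2)) = (-(-32)/(6 - 3))*(-1 - 1*(-2)) = (-(-32)/3)*(-1 + 2) = -(-32)/3*1 = -4*(-8/3)*1 = (32/3)*1 = 32/3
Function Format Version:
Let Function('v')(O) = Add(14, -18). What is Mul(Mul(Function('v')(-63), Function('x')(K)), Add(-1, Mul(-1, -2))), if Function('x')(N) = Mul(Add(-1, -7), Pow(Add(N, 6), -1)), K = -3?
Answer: Rational(32, 3) ≈ 10.667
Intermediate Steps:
Function('x')(N) = Mul(-8, Pow(Add(6, N), -1))
Function('v')(O) = -4
Mul(Mul(Function('v')(-63), Function('x')(K)), Add(-1, Mul(-1, -2))) = Mul(Mul(-4, Mul(-8, Pow(Add(6, -3), -1))), Add(-1, Mul(-1, -2))) = Mul(Mul(-4, Mul(-8, Pow(3, -1))), Add(-1, 2)) = Mul(Mul(-4, Mul(-8, Rational(1, 3))), 1) = Mul(Mul(-4, Rational(-8, 3)), 1) = Mul(Rational(32, 3), 1) = Rational(32, 3)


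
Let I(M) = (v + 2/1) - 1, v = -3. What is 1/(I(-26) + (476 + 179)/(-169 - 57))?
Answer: -226/1107 ≈ -0.20416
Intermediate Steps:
I(M) = -2 (I(M) = (-3 + 2/1) - 1 = (-3 + 2*1) - 1 = (-3 + 2) - 1 = -1 - 1 = -2)
1/(I(-26) + (476 + 179)/(-169 - 57)) = 1/(-2 + (476 + 179)/(-169 - 57)) = 1/(-2 + 655/(-226)) = 1/(-2 + 655*(-1/226)) = 1/(-2 - 655/226) = 1/(-1107/226) = -226/1107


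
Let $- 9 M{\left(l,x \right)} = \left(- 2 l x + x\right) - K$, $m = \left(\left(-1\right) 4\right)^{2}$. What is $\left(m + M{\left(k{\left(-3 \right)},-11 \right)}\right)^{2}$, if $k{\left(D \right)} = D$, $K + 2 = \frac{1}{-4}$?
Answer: $\frac{765625}{1296} \approx 590.76$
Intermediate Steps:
$K = - \frac{9}{4}$ ($K = -2 + \frac{1}{-4} = -2 - \frac{1}{4} = - \frac{9}{4} \approx -2.25$)
$m = 16$ ($m = \left(-4\right)^{2} = 16$)
$M{\left(l,x \right)} = - \frac{1}{4} - \frac{x}{9} + \frac{2 l x}{9}$ ($M{\left(l,x \right)} = - \frac{\left(- 2 l x + x\right) - - \frac{9}{4}}{9} = - \frac{\left(- 2 l x + x\right) + \frac{9}{4}}{9} = - \frac{\left(x - 2 l x\right) + \frac{9}{4}}{9} = - \frac{\frac{9}{4} + x - 2 l x}{9} = - \frac{1}{4} - \frac{x}{9} + \frac{2 l x}{9}$)
$\left(m + M{\left(k{\left(-3 \right)},-11 \right)}\right)^{2} = \left(16 - \left(- \frac{35}{36} - \frac{22}{3}\right)\right)^{2} = \left(16 + \left(- \frac{1}{4} + \frac{11}{9} + \frac{22}{3}\right)\right)^{2} = \left(16 + \frac{299}{36}\right)^{2} = \left(\frac{875}{36}\right)^{2} = \frac{765625}{1296}$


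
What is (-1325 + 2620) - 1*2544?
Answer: -1249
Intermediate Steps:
(-1325 + 2620) - 1*2544 = 1295 - 2544 = -1249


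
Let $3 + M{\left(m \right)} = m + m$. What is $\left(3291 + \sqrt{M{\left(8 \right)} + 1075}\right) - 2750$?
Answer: $541 + 8 \sqrt{17} \approx 573.98$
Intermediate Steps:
$M{\left(m \right)} = -3 + 2 m$ ($M{\left(m \right)} = -3 + \left(m + m\right) = -3 + 2 m$)
$\left(3291 + \sqrt{M{\left(8 \right)} + 1075}\right) - 2750 = \left(3291 + \sqrt{\left(-3 + 2 \cdot 8\right) + 1075}\right) - 2750 = \left(3291 + \sqrt{\left(-3 + 16\right) + 1075}\right) - 2750 = \left(3291 + \sqrt{13 + 1075}\right) - 2750 = \left(3291 + \sqrt{1088}\right) - 2750 = \left(3291 + 8 \sqrt{17}\right) - 2750 = 541 + 8 \sqrt{17}$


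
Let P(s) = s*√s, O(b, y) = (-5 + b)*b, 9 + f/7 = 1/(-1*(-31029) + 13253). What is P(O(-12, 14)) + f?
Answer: -398537/6326 + 408*√51 ≈ 2850.7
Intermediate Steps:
f = -398537/6326 (f = -63 + 7/(-1*(-31029) + 13253) = -63 + 7/(31029 + 13253) = -63 + 7/44282 = -63 + 7*(1/44282) = -63 + 1/6326 = -398537/6326 ≈ -63.000)
O(b, y) = b*(-5 + b)
P(s) = s^(3/2)
P(O(-12, 14)) + f = (-12*(-5 - 12))^(3/2) - 398537/6326 = (-12*(-17))^(3/2) - 398537/6326 = 204^(3/2) - 398537/6326 = 408*√51 - 398537/6326 = -398537/6326 + 408*√51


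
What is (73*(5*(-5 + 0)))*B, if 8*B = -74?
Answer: 67525/4 ≈ 16881.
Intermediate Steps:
B = -37/4 (B = (1/8)*(-74) = -37/4 ≈ -9.2500)
(73*(5*(-5 + 0)))*B = (73*(5*(-5 + 0)))*(-37/4) = (73*(5*(-5)))*(-37/4) = (73*(-25))*(-37/4) = -1825*(-37/4) = 67525/4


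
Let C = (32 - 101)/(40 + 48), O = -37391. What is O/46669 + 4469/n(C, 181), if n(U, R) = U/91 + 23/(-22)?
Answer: -1670494215519/393933029 ≈ -4240.6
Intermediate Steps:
C = -69/88 ≈ -0.78409
n(U, R) = -23/22 + U/91 (n(U, R) = U*(1/91) + 23*(-1/22) = U/91 - 23/22 = -23/22 + U/91)
O/46669 + 4469/n(C, 181) = -37391/46669 + 4469/(-23/22 + (1/91)*(-69/88)) = -37391*1/46669 + 4469/(-23/22 - 69/8008) = -37391/46669 + 4469/(-8441/8008) = -37391/46669 + 4469*(-8008/8441) = -37391/46669 - 35787752/8441 = -1670494215519/393933029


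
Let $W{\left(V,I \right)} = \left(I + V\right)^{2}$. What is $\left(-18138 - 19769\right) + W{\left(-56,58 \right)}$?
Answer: $-37903$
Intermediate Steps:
$\left(-18138 - 19769\right) + W{\left(-56,58 \right)} = \left(-18138 - 19769\right) + \left(58 - 56\right)^{2} = -37907 + 2^{2} = -37907 + 4 = -37903$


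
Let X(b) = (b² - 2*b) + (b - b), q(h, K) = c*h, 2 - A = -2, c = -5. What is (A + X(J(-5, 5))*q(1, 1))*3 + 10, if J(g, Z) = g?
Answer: -503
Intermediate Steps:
A = 4 (A = 2 - 1*(-2) = 2 + 2 = 4)
q(h, K) = -5*h
X(b) = b² - 2*b (X(b) = (b² - 2*b) + 0 = b² - 2*b)
(A + X(J(-5, 5))*q(1, 1))*3 + 10 = (4 + (-5*(-2 - 5))*(-5*1))*3 + 10 = (4 - 5*(-7)*(-5))*3 + 10 = (4 + 35*(-5))*3 + 10 = (4 - 175)*3 + 10 = -171*3 + 10 = -513 + 10 = -503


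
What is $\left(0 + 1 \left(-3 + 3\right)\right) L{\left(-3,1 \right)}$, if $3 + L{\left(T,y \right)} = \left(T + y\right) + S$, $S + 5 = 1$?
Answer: $0$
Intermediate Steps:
$S = -4$ ($S = -5 + 1 = -4$)
$L{\left(T,y \right)} = -7 + T + y$ ($L{\left(T,y \right)} = -3 - \left(4 - T - y\right) = -3 + \left(-4 + T + y\right) = -7 + T + y$)
$\left(0 + 1 \left(-3 + 3\right)\right) L{\left(-3,1 \right)} = \left(0 + 1 \left(-3 + 3\right)\right) \left(-7 - 3 + 1\right) = \left(0 + 1 \cdot 0\right) \left(-9\right) = \left(0 + 0\right) \left(-9\right) = 0 \left(-9\right) = 0$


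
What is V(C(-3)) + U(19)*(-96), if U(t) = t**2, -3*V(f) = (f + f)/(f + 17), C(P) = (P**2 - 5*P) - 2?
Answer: -4054796/117 ≈ -34656.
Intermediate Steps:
C(P) = -2 + P**2 - 5*P
V(f) = -2*f/(3*(17 + f)) (V(f) = -(f + f)/(3*(f + 17)) = -2*f/(3*(17 + f)))
V(C(-3)) + U(19)*(-96) = -2*(-2 + (-3)**2 - 5*(-3))/(51 + 3*(-2 + (-3)**2 - 5*(-3))) + 19**2*(-96) = -2*(-2 + 9 + 15)/(51 + 3*(-2 + 9 + 15)) + 361*(-96) = -2*22/(51 + 3*22) - 34656 = -2*22/(51 + 66) - 34656 = -2*22/117 - 34656 = -2*22*1/117 - 34656 = -44/117 - 34656 = -4054796/117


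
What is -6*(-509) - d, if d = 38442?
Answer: -35388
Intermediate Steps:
-6*(-509) - d = -6*(-509) - 1*38442 = 3054 - 38442 = -35388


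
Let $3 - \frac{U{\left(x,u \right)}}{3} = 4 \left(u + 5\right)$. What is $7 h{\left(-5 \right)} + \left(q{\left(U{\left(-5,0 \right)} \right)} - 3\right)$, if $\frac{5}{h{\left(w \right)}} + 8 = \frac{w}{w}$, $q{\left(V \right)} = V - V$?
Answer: $-8$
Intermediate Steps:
$U{\left(x,u \right)} = -51 - 12 u$ ($U{\left(x,u \right)} = 9 - 3 \cdot 4 \left(u + 5\right) = 9 - 3 \cdot 4 \left(5 + u\right) = 9 - 3 \left(20 + 4 u\right) = 9 - \left(60 + 12 u\right) = -51 - 12 u$)
$q{\left(V \right)} = 0$
$h{\left(w \right)} = - \frac{5}{7}$ ($h{\left(w \right)} = \frac{5}{-8 + \frac{w}{w}} = \frac{5}{-8 + 1} = \frac{5}{-7} = 5 \left(- \frac{1}{7}\right) = - \frac{5}{7}$)
$7 h{\left(-5 \right)} + \left(q{\left(U{\left(-5,0 \right)} \right)} - 3\right) = 7 \left(- \frac{5}{7}\right) + \left(0 - 3\right) = -5 + \left(0 - 3\right) = -5 - 3 = -8$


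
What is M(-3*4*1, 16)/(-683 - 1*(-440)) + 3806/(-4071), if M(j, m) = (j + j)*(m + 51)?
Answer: 624590/109917 ≈ 5.6824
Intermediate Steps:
M(j, m) = 2*j*(51 + m) (M(j, m) = (2*j)*(51 + m) = 2*j*(51 + m))
M(-3*4*1, 16)/(-683 - 1*(-440)) + 3806/(-4071) = (2*(-3*4*1)*(51 + 16))/(-683 - 1*(-440)) + 3806/(-4071) = (2*(-12*1)*67)/(-683 + 440) + 3806*(-1/4071) = (2*(-12)*67)/(-243) - 3806/4071 = -1608*(-1/243) - 3806/4071 = 536/81 - 3806/4071 = 624590/109917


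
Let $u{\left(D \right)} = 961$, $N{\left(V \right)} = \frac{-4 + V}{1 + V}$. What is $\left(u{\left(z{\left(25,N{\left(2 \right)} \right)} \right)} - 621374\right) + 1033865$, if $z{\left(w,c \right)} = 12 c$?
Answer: $413452$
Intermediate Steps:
$N{\left(V \right)} = \frac{-4 + V}{1 + V}$
$\left(u{\left(z{\left(25,N{\left(2 \right)} \right)} \right)} - 621374\right) + 1033865 = \left(961 - 621374\right) + 1033865 = -620413 + 1033865 = 413452$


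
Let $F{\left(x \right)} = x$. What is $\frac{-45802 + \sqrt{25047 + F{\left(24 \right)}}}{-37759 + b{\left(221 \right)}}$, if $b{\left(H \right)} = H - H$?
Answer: $\frac{45802}{37759} - \frac{\sqrt{25071}}{37759} \approx 1.2088$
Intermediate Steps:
$b{\left(H \right)} = 0$
$\frac{-45802 + \sqrt{25047 + F{\left(24 \right)}}}{-37759 + b{\left(221 \right)}} = \frac{-45802 + \sqrt{25047 + 24}}{-37759 + 0} = \frac{-45802 + \sqrt{25071}}{-37759} = \left(-45802 + \sqrt{25071}\right) \left(- \frac{1}{37759}\right) = \frac{45802}{37759} - \frac{\sqrt{25071}}{37759}$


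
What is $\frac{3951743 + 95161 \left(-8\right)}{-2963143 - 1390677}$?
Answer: $- \frac{638091}{870764} \approx -0.73279$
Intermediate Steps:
$\frac{3951743 + 95161 \left(-8\right)}{-2963143 - 1390677} = \frac{3951743 - 761288}{-4353820} = 3190455 \left(- \frac{1}{4353820}\right) = - \frac{638091}{870764}$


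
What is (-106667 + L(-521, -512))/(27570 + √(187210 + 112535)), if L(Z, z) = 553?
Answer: -195037532/50653677 + 106114*√33305/253268385 ≈ -3.7739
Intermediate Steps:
(-106667 + L(-521, -512))/(27570 + √(187210 + 112535)) = (-106667 + 553)/(27570 + √(187210 + 112535)) = -106114/(27570 + √299745) = -106114/(27570 + 3*√33305)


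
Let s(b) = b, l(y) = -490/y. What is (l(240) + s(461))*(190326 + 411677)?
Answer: 6631063045/24 ≈ 2.7629e+8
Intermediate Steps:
(l(240) + s(461))*(190326 + 411677) = (-490/240 + 461)*(190326 + 411677) = (-490*1/240 + 461)*602003 = (-49/24 + 461)*602003 = (11015/24)*602003 = 6631063045/24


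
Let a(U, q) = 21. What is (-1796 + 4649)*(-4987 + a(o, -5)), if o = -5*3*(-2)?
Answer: -14167998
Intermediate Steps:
o = 30 (o = -15*(-2) = 30)
(-1796 + 4649)*(-4987 + a(o, -5)) = (-1796 + 4649)*(-4987 + 21) = 2853*(-4966) = -14167998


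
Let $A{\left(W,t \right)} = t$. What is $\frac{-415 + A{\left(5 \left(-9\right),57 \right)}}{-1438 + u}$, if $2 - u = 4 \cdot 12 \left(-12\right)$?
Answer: $\frac{179}{430} \approx 0.41628$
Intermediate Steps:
$u = 578$ ($u = 2 - 4 \cdot 12 \left(-12\right) = 2 - 48 \left(-12\right) = 2 - -576 = 2 + 576 = 578$)
$\frac{-415 + A{\left(5 \left(-9\right),57 \right)}}{-1438 + u} = \frac{-415 + 57}{-1438 + 578} = - \frac{358}{-860} = \left(-358\right) \left(- \frac{1}{860}\right) = \frac{179}{430}$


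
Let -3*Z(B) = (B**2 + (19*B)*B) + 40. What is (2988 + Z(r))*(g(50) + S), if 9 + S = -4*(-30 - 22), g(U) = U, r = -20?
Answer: 76692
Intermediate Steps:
S = 199 (S = -9 - 4*(-30 - 22) = -9 - 4*(-52) = -9 + 208 = 199)
Z(B) = -40/3 - 20*B**2/3 (Z(B) = -((B**2 + (19*B)*B) + 40)/3 = -((B**2 + 19*B**2) + 40)/3 = -(20*B**2 + 40)/3 = -(40 + 20*B**2)/3 = -40/3 - 20*B**2/3)
(2988 + Z(r))*(g(50) + S) = (2988 + (-40/3 - 20/3*(-20)**2))*(50 + 199) = (2988 + (-40/3 - 20/3*400))*249 = (2988 + (-40/3 - 8000/3))*249 = (2988 - 2680)*249 = 308*249 = 76692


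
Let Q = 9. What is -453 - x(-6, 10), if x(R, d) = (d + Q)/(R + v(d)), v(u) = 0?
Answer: -2699/6 ≈ -449.83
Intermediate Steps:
x(R, d) = (9 + d)/R (x(R, d) = (d + 9)/(R + 0) = (9 + d)/R)
-453 - x(-6, 10) = -453 - (9 + 10)/(-6) = -453 - (-1)*19/6 = -453 - 1*(-19/6) = -453 + 19/6 = -2699/6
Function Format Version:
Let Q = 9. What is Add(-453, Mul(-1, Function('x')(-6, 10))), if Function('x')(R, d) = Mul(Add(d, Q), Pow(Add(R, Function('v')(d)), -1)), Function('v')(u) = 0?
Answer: Rational(-2699, 6) ≈ -449.83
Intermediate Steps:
Function('x')(R, d) = Mul(Pow(R, -1), Add(9, d)) (Function('x')(R, d) = Mul(Add(d, 9), Pow(Add(R, 0), -1)) = Mul(Add(9, d), Pow(R, -1)) = Mul(Pow(R, -1), Add(9, d)))
Add(-453, Mul(-1, Function('x')(-6, 10))) = Add(-453, Mul(-1, Mul(Pow(-6, -1), Add(9, 10)))) = Add(-453, Mul(-1, Mul(Rational(-1, 6), 19))) = Add(-453, Mul(-1, Rational(-19, 6))) = Add(-453, Rational(19, 6)) = Rational(-2699, 6)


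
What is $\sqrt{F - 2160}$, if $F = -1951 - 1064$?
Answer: $15 i \sqrt{23} \approx 71.938 i$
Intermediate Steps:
$F = -3015$
$\sqrt{F - 2160} = \sqrt{-3015 - 2160} = \sqrt{-5175} = 15 i \sqrt{23}$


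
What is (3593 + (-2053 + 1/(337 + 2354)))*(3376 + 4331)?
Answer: 10646298229/897 ≈ 1.1869e+7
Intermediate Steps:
(3593 + (-2053 + 1/(337 + 2354)))*(3376 + 4331) = (3593 + (-2053 + 1/2691))*7707 = (3593 - 5524622/2691)*7707 = (4144141/2691)*7707 = 10646298229/897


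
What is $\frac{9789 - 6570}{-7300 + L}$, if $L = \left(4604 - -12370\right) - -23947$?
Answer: $\frac{1073}{11207} \approx 0.095744$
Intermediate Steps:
$L = 40921$ ($L = \left(4604 + 12370\right) + 23947 = 16974 + 23947 = 40921$)
$\frac{9789 - 6570}{-7300 + L} = \frac{9789 - 6570}{-7300 + 40921} = \frac{3219}{33621} = 3219 \cdot \frac{1}{33621} = \frac{1073}{11207}$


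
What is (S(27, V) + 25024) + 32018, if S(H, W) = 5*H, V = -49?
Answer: 57177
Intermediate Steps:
(S(27, V) + 25024) + 32018 = (5*27 + 25024) + 32018 = (135 + 25024) + 32018 = 25159 + 32018 = 57177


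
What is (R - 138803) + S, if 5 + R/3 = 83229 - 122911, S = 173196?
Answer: -84668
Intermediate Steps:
R = -119061 (R = -15 + 3*(83229 - 122911) = -15 + 3*(-39682) = -15 - 119046 = -119061)
(R - 138803) + S = (-119061 - 138803) + 173196 = -257864 + 173196 = -84668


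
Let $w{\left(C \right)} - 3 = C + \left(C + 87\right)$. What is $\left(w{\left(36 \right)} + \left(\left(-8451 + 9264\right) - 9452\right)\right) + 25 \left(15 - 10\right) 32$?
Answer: $-4477$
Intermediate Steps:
$w{\left(C \right)} = 90 + 2 C$ ($w{\left(C \right)} = 3 + \left(C + \left(C + 87\right)\right) = 3 + \left(C + \left(87 + C\right)\right) = 3 + \left(87 + 2 C\right) = 90 + 2 C$)
$\left(w{\left(36 \right)} + \left(\left(-8451 + 9264\right) - 9452\right)\right) + 25 \left(15 - 10\right) 32 = \left(\left(90 + 2 \cdot 36\right) + \left(\left(-8451 + 9264\right) - 9452\right)\right) + 25 \left(15 - 10\right) 32 = \left(\left(90 + 72\right) + \left(813 - 9452\right)\right) + 25 \cdot 5 \cdot 32 = \left(162 - 8639\right) + 125 \cdot 32 = -8477 + 4000 = -4477$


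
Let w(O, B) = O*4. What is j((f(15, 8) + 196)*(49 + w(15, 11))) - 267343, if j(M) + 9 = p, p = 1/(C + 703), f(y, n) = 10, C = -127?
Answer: -153994751/576 ≈ -2.6735e+5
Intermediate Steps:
p = 1/576 (p = 1/(-127 + 703) = 1/576 ≈ 0.0017361)
w(O, B) = 4*O
j(M) = -5183/576 (j(M) = -9 + 1/576 = -5183/576)
j((f(15, 8) + 196)*(49 + w(15, 11))) - 267343 = -5183/576 - 267343 = -153994751/576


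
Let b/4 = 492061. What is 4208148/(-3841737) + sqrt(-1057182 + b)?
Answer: -1402716/1280579 + sqrt(911062) ≈ 953.40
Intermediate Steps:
b = 1968244 (b = 4*492061 = 1968244)
4208148/(-3841737) + sqrt(-1057182 + b) = 4208148/(-3841737) + sqrt(-1057182 + 1968244) = 4208148*(-1/3841737) + sqrt(911062) = -1402716/1280579 + sqrt(911062)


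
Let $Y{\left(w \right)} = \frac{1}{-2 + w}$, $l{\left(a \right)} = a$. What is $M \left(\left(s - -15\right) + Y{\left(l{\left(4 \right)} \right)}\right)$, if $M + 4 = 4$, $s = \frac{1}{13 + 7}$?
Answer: $0$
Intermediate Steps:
$s = \frac{1}{20} \approx 0.05$
$M = 0$ ($M = -4 + 4 = 0$)
$M \left(\left(s - -15\right) + Y{\left(l{\left(4 \right)} \right)}\right) = 0 \left(\left(\frac{1}{20} - -15\right) + \frac{1}{-2 + 4}\right) = 0 \left(\left(\frac{1}{20} + 15\right) + \frac{1}{2}\right) = 0 \left(\frac{301}{20} + \frac{1}{2}\right) = 0 \cdot \frac{311}{20} = 0$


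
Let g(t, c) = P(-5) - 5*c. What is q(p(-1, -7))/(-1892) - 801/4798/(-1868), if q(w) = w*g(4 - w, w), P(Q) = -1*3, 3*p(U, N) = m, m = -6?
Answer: 31748197/4239340072 ≈ 0.0074890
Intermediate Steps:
p(U, N) = -2 (p(U, N) = (⅓)*(-6) = -2)
P(Q) = -3
g(t, c) = -3 - 5*c
q(w) = w*(-3 - 5*w)
q(p(-1, -7))/(-1892) - 801/4798/(-1868) = -1*(-2)*(3 + 5*(-2))/(-1892) - 801/4798/(-1868) = -1*(-2)*(3 - 10)*(-1/1892) - 801*1/4798*(-1/1868) = -1*(-2)*(-7)*(-1/1892) - 801/4798*(-1/1868) = -14*(-1/1892) + 801/8962664 = 7/946 + 801/8962664 = 31748197/4239340072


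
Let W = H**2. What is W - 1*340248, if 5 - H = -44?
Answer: -337847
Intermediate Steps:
H = 49 (H = 5 - 1*(-44) = 5 + 44 = 49)
W = 2401 (W = 49**2 = 2401)
W - 1*340248 = 2401 - 1*340248 = 2401 - 340248 = -337847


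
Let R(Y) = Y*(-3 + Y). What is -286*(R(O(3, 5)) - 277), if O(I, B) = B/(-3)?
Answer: 692978/9 ≈ 76998.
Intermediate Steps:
O(I, B) = -B/3 (O(I, B) = B*(-1/3) = -B/3)
-286*(R(O(3, 5)) - 277) = -286*((-1/3*5)*(-3 - 1/3*5) - 277) = -286*(-5*(-3 - 5/3)/3 - 277) = -286*(-5/3*(-14/3) - 277) = -286*(70/9 - 277) = -286*(-2423/9) = 692978/9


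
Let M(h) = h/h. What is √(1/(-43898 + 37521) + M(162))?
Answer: 2*√10164938/6377 ≈ 0.99992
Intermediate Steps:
M(h) = 1
√(1/(-43898 + 37521) + M(162)) = √(1/(-43898 + 37521) + 1) = √(1/(-6377) + 1) = √(-1/6377 + 1) = √(6376/6377) = 2*√10164938/6377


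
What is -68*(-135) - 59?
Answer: 9121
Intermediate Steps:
-68*(-135) - 59 = 9180 - 59 = 9121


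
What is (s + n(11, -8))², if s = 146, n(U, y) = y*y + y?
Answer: 40804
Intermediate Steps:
n(U, y) = y + y² (n(U, y) = y² + y = y + y²)
(s + n(11, -8))² = (146 - 8*(1 - 8))² = (146 - 8*(-7))² = (146 + 56)² = 202² = 40804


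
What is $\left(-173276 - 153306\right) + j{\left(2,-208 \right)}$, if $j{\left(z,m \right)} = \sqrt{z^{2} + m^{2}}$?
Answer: $-326582 + 2 \sqrt{10817} \approx -3.2637 \cdot 10^{5}$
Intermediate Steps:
$j{\left(z,m \right)} = \sqrt{m^{2} + z^{2}}$
$\left(-173276 - 153306\right) + j{\left(2,-208 \right)} = \left(-173276 - 153306\right) + \sqrt{\left(-208\right)^{2} + 2^{2}} = -326582 + \sqrt{43264 + 4} = -326582 + \sqrt{43268} = -326582 + 2 \sqrt{10817}$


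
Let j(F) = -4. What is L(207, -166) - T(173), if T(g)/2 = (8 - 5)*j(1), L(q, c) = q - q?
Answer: 24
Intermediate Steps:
L(q, c) = 0
T(g) = -24 (T(g) = 2*((8 - 5)*(-4)) = 2*(3*(-4)) = 2*(-12) = -24)
L(207, -166) - T(173) = 0 - 1*(-24) = 0 + 24 = 24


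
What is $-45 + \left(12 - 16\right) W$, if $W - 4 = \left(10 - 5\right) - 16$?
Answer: $-17$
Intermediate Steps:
$W = -7$ ($W = 4 + \left(\left(10 - 5\right) - 16\right) = 4 + \left(5 - 16\right) = 4 - 11 = -7$)
$-45 + \left(12 - 16\right) W = -45 + \left(12 - 16\right) \left(-7\right) = -45 - -28 = -45 + 28 = -17$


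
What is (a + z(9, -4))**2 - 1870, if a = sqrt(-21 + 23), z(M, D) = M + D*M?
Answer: -1870 + (27 - sqrt(2))**2 ≈ -1215.4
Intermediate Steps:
a = sqrt(2) ≈ 1.4142
(a + z(9, -4))**2 - 1870 = (sqrt(2) + 9*(1 - 4))**2 - 1870 = (sqrt(2) + 9*(-3))**2 - 1870 = (sqrt(2) - 27)**2 - 1870 = (-27 + sqrt(2))**2 - 1870 = -1870 + (-27 + sqrt(2))**2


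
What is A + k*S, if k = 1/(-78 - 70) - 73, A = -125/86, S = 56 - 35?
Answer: -9766165/6364 ≈ -1534.6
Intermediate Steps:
S = 21
A = -125/86 (A = -125*1/86 = -125/86 ≈ -1.4535)
k = -10805/148 (k = 1/(-148) - 73 = -1/148 - 73 = -10805/148 ≈ -73.007)
A + k*S = -125/86 - 10805/148*21 = -125/86 - 226905/148 = -9766165/6364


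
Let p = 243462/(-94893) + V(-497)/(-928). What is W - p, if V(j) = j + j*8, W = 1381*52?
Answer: 2107872250665/29353568 ≈ 71810.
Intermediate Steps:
W = 71812
V(j) = 9*j (V(j) = j + 8*j = 9*j)
p = 66174551/29353568 (p = 243462/(-94893) + (9*(-497))/(-928) = 243462*(-1/94893) - 4473*(-1/928) = -81154/31631 + 4473/928 = 66174551/29353568 ≈ 2.2544)
W - p = 71812 - 1*66174551/29353568 = 71812 - 66174551/29353568 = 2107872250665/29353568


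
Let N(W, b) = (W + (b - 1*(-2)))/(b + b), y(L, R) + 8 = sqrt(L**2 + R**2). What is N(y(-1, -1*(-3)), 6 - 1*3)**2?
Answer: (3 - sqrt(10))**2/36 ≈ 0.00073150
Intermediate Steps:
y(L, R) = -8 + sqrt(L**2 + R**2)
N(W, b) = (2 + W + b)/(2*b) (N(W, b) = (W + (b + 2))/((2*b)) = (W + (2 + b))*(1/(2*b)) = (2 + W + b)*(1/(2*b)) = (2 + W + b)/(2*b))
N(y(-1, -1*(-3)), 6 - 1*3)**2 = ((2 + (-8 + sqrt((-1)**2 + (-1*(-3))**2)) + (6 - 1*3))/(2*(6 - 1*3)))**2 = ((2 + (-8 + sqrt(1 + 3**2)) + (6 - 3))/(2*(6 - 3)))**2 = ((1/2)*(2 + (-8 + sqrt(1 + 9)) + 3)/3)**2 = ((1/2)*(1/3)*(2 + (-8 + sqrt(10)) + 3))**2 = ((1/2)*(1/3)*(-3 + sqrt(10)))**2 = (-1/2 + sqrt(10)/6)**2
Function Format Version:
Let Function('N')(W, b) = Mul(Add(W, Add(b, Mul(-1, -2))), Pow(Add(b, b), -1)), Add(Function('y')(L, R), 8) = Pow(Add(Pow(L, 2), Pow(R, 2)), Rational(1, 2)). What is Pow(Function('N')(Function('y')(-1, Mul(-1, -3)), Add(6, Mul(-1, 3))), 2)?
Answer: Mul(Rational(1, 36), Pow(Add(3, Mul(-1, Pow(10, Rational(1, 2)))), 2)) ≈ 0.00073150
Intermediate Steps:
Function('y')(L, R) = Add(-8, Pow(Add(Pow(L, 2), Pow(R, 2)), Rational(1, 2)))
Function('N')(W, b) = Mul(Rational(1, 2), Pow(b, -1), Add(2, W, b)) (Function('N')(W, b) = Mul(Add(W, Add(b, 2)), Pow(Mul(2, b), -1)) = Mul(Add(W, Add(2, b)), Mul(Rational(1, 2), Pow(b, -1))) = Mul(Add(2, W, b), Mul(Rational(1, 2), Pow(b, -1))) = Mul(Rational(1, 2), Pow(b, -1), Add(2, W, b)))
Pow(Function('N')(Function('y')(-1, Mul(-1, -3)), Add(6, Mul(-1, 3))), 2) = Pow(Mul(Rational(1, 2), Pow(Add(6, Mul(-1, 3)), -1), Add(2, Add(-8, Pow(Add(Pow(-1, 2), Pow(Mul(-1, -3), 2)), Rational(1, 2))), Add(6, Mul(-1, 3)))), 2) = Pow(Mul(Rational(1, 2), Pow(Add(6, -3), -1), Add(2, Add(-8, Pow(Add(1, Pow(3, 2)), Rational(1, 2))), Add(6, -3))), 2) = Pow(Mul(Rational(1, 2), Pow(3, -1), Add(2, Add(-8, Pow(Add(1, 9), Rational(1, 2))), 3)), 2) = Pow(Mul(Rational(1, 2), Rational(1, 3), Add(2, Add(-8, Pow(10, Rational(1, 2))), 3)), 2) = Pow(Mul(Rational(1, 2), Rational(1, 3), Add(-3, Pow(10, Rational(1, 2)))), 2) = Pow(Add(Rational(-1, 2), Mul(Rational(1, 6), Pow(10, Rational(1, 2)))), 2)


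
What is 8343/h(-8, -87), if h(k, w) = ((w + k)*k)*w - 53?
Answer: -8343/66173 ≈ -0.12608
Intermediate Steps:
h(k, w) = -53 + k*w*(k + w) (h(k, w) = ((k + w)*k)*w - 53 = (k*(k + w))*w - 53 = k*w*(k + w) - 53 = -53 + k*w*(k + w))
8343/h(-8, -87) = 8343/(-53 - 8*(-87)² - 87*(-8)²) = 8343/(-53 - 8*7569 - 87*64) = 8343/(-53 - 60552 - 5568) = 8343/(-66173) = 8343*(-1/66173) = -8343/66173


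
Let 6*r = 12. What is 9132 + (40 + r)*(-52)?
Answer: 6948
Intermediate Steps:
r = 2 (r = (⅙)*12 = 2)
9132 + (40 + r)*(-52) = 9132 + (40 + 2)*(-52) = 9132 + 42*(-52) = 9132 - 2184 = 6948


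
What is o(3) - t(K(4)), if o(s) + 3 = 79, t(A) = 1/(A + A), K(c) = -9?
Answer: 1369/18 ≈ 76.056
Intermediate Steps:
t(A) = 1/(2*A)
o(s) = 76 (o(s) = -3 + 79 = 76)
o(3) - t(K(4)) = 76 - 1/(2*(-9)) = 76 - (-1)/(2*9) = 76 - 1*(-1/18) = 76 + 1/18 = 1369/18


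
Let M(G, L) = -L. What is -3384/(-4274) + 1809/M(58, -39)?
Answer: 1310607/27781 ≈ 47.176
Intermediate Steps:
-3384/(-4274) + 1809/M(58, -39) = -3384/(-4274) + 1809/((-1*(-39))) = -3384*(-1/4274) + 1809/39 = 1692/2137 + 1809*(1/39) = 1692/2137 + 603/13 = 1310607/27781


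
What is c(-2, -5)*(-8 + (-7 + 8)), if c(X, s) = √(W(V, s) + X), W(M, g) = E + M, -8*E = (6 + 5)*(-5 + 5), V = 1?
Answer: -7*I ≈ -7.0*I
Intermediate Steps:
E = 0 (E = -(6 + 5)*(-5 + 5)/8 = -11*0/8 = -⅛*0 = 0)
W(M, g) = M (W(M, g) = 0 + M = M)
c(X, s) = √(1 + X)
c(-2, -5)*(-8 + (-7 + 8)) = √(1 - 2)*(-8 + (-7 + 8)) = √(-1)*(-8 + 1) = I*(-7) = -7*I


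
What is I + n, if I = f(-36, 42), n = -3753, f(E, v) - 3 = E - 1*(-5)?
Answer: -3781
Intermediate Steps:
f(E, v) = 8 + E (f(E, v) = 3 + (E - 1*(-5)) = 3 + (E + 5) = 3 + (5 + E) = 8 + E)
I = -28 (I = 8 - 36 = -28)
I + n = -28 - 3753 = -3781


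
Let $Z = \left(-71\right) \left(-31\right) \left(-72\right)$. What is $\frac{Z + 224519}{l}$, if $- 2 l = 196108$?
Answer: $- \frac{66047}{98054} \approx -0.67358$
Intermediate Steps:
$l = -98054$ ($l = \left(- \frac{1}{2}\right) 196108 = -98054$)
$Z = -158472$ ($Z = 2201 \left(-72\right) = -158472$)
$\frac{Z + 224519}{l} = \frac{-158472 + 224519}{-98054} = 66047 \left(- \frac{1}{98054}\right) = - \frac{66047}{98054}$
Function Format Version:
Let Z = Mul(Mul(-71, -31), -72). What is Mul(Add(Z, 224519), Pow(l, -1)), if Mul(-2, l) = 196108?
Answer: Rational(-66047, 98054) ≈ -0.67358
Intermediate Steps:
l = -98054 (l = Mul(Rational(-1, 2), 196108) = -98054)
Z = -158472 (Z = Mul(2201, -72) = -158472)
Mul(Add(Z, 224519), Pow(l, -1)) = Mul(Add(-158472, 224519), Pow(-98054, -1)) = Mul(66047, Rational(-1, 98054)) = Rational(-66047, 98054)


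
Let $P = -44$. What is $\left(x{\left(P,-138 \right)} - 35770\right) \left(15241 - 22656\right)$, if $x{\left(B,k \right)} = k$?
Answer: $266257820$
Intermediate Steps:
$\left(x{\left(P,-138 \right)} - 35770\right) \left(15241 - 22656\right) = \left(-138 - 35770\right) \left(15241 - 22656\right) = \left(-35908\right) \left(-7415\right) = 266257820$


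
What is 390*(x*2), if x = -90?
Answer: -70200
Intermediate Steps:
390*(x*2) = 390*(-90*2) = 390*(-180) = -70200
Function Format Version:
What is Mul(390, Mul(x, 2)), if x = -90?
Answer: -70200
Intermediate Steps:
Mul(390, Mul(x, 2)) = Mul(390, Mul(-90, 2)) = Mul(390, -180) = -70200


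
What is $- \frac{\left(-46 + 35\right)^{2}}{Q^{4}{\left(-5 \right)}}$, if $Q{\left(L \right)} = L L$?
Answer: $- \frac{121}{390625} \approx -0.00030976$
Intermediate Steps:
$Q{\left(L \right)} = L^{2}$
$- \frac{\left(-46 + 35\right)^{2}}{Q^{4}{\left(-5 \right)}} = - \frac{\left(-46 + 35\right)^{2}}{\left(\left(-5\right)^{2}\right)^{4}} = - \frac{\left(-11\right)^{2}}{25^{4}} = - \frac{121}{390625}$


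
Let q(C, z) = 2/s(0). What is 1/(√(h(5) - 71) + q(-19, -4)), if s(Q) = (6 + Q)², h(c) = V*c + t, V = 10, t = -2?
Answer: 18/7453 - 324*I*√23/7453 ≈ 0.0024151 - 0.20849*I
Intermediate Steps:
h(c) = -2 + 10*c (h(c) = 10*c - 2 = -2 + 10*c)
q(C, z) = 1/18 (q(C, z) = 2/((6 + 0)²) = 2/(6²) = 2/36 = 2*(1/36) = 1/18)
1/(√(h(5) - 71) + q(-19, -4)) = 1/(√((-2 + 10*5) - 71) + 1/18) = 1/(√((-2 + 50) - 71) + 1/18) = 1/(√(48 - 71) + 1/18) = 1/(√(-23) + 1/18) = 1/(I*√23 + 1/18) = 1/(1/18 + I*√23)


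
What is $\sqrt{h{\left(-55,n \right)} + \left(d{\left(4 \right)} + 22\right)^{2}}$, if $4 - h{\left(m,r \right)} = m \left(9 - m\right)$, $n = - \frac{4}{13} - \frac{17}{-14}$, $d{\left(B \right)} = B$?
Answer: $10 \sqrt{42} \approx 64.807$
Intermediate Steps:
$n = \frac{165}{182}$ ($n = \left(-4\right) \frac{1}{13} - - \frac{17}{14} = - \frac{4}{13} + \frac{17}{14} = \frac{165}{182} \approx 0.90659$)
$h{\left(m,r \right)} = 4 - m \left(9 - m\right)$
$\sqrt{h{\left(-55,n \right)} + \left(d{\left(4 \right)} + 22\right)^{2}} = \sqrt{\left(4 + \left(-55\right)^{2} - -495\right) + \left(4 + 22\right)^{2}} = \sqrt{\left(4 + 3025 + 495\right) + 26^{2}} = \sqrt{3524 + 676} = \sqrt{4200} = 10 \sqrt{42}$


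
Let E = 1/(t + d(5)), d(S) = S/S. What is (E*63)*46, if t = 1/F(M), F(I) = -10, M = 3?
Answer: 3220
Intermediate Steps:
d(S) = 1
t = -⅒ (t = 1/(-10) = -⅒ ≈ -0.10000)
E = 10/9 (E = 1/(-⅒ + 1) = 1/(9/10) = 10/9 ≈ 1.1111)
(E*63)*46 = ((10/9)*63)*46 = 70*46 = 3220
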